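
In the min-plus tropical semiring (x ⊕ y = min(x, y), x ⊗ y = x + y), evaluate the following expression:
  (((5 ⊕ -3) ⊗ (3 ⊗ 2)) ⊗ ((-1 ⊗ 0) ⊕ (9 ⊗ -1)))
(((5 ⊕ -3) ⊗ (3 ⊗ 2)) ⊗ ((-1 ⊗ 0) ⊕ (9 ⊗ -1))) = 1

Expand innermost to outermost. Recall ⊕ takes the minimum of its arguments and ⊗ takes their sum. Working out the expression (((5 ⊕ -3) ⊗ (3 ⊗ 2)) ⊗ ((-1 ⊗ 0) ⊕ (9 ⊗ -1))) gives 1.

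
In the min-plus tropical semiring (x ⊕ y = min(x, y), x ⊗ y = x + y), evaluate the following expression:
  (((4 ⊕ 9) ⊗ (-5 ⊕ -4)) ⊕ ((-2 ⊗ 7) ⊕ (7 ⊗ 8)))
(((4 ⊕ 9) ⊗ (-5 ⊕ -4)) ⊕ ((-2 ⊗ 7) ⊕ (7 ⊗ 8))) = -1

Expand innermost to outermost. Recall ⊕ takes the minimum of its arguments and ⊗ takes their sum. Working out the expression (((4 ⊕ 9) ⊗ (-5 ⊕ -4)) ⊕ ((-2 ⊗ 7) ⊕ (7 ⊗ 8))) gives -1.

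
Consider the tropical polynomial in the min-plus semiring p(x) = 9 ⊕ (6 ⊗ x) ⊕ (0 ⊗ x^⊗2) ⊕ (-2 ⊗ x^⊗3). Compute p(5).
p(5) = 9

A tropical monomial a ⊗ x^⊗i evaluates to a + i · x. Evaluating each term at x = 5:
  Term 0 contributes 9 + 0 · 5 = 9
  Term 1 contributes 6 + 1 · 5 = 11
  Term 2 contributes 0 + 2 · 5 = 10
  Term 3 contributes -2 + 3 · 5 = 13
p(5) = ⊕ of these = min[9, 11, 10, 13] = 9.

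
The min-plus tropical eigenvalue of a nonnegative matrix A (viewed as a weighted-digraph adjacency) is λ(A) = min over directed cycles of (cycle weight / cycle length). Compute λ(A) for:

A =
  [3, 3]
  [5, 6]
λ(A) = 3

Enumerate directed cycles and compute their means (weight / length). Sample:
  cycle 0 → 0: weight = 3, length = 1, mean = 3/1 ≈ 3.000
  cycle 1 → 1: weight = 6, length = 1, mean = 6/1 ≈ 6.000
  cycle 0 → 1 → 0: weight = 8, length = 2, mean = 8/2 ≈ 4.000
  cycle 1 → 0 → 1: weight = 8, length = 2, mean = 8/2 ≈ 4.000
Minimum mean = 3.000, attained e.g. along the cycle 0 → 0 with weight 3 and length 1. So λ(A) = 3/1 = 3.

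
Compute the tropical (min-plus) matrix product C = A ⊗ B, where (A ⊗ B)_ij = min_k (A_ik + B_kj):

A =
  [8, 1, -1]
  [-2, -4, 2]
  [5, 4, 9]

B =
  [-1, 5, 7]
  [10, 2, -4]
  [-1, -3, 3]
A ⊗ B =
  [-2, -4, -3]
  [-3, -2, -8]
  [4, 6, 0]

Apply the min-plus product entry-by-entry:
  C[0][0] = min over k of (A[0][0] + B[0][0] = 8 + -1 = 7, A[0][1] + B[1][0] = 1 + 10 = 11, A[0][2] + B[2][0] = -1 + -1 = -2) = -2 (attained at k = 2)
  C[0][1] = min over k of (A[0][0] + B[0][1] = 8 + 5 = 13, A[0][1] + B[1][1] = 1 + 2 = 3, A[0][2] + B[2][1] = -1 + -3 = -4) = -4 (attained at k = 2)
  C[0][2] = min over k of (A[0][0] + B[0][2] = 8 + 7 = 15, A[0][1] + B[1][2] = 1 + -4 = -3, A[0][2] + B[2][2] = -1 + 3 = 2) = -3 (attained at k = 1)
  C[1][0] = min over k of (A[1][0] + B[0][0] = -2 + -1 = -3, A[1][1] + B[1][0] = -4 + 10 = 6, A[1][2] + B[2][0] = 2 + -1 = 1) = -3 (attained at k = 0)
  C[1][1] = min over k of (A[1][0] + B[0][1] = -2 + 5 = 3, A[1][1] + B[1][1] = -4 + 2 = -2, A[1][2] + B[2][1] = 2 + -3 = -1) = -2 (attained at k = 1)
  C[1][2] = min over k of (A[1][0] + B[0][2] = -2 + 7 = 5, A[1][1] + B[1][2] = -4 + -4 = -8, A[1][2] + B[2][2] = 2 + 3 = 5) = -8 (attained at k = 1)
  C[2][0] = min over k of (A[2][0] + B[0][0] = 5 + -1 = 4, A[2][1] + B[1][0] = 4 + 10 = 14, A[2][2] + B[2][0] = 9 + -1 = 8) = 4 (attained at k = 0)
  C[2][1] = min over k of (A[2][0] + B[0][1] = 5 + 5 = 10, A[2][1] + B[1][1] = 4 + 2 = 6, A[2][2] + B[2][1] = 9 + -3 = 6) = 6 (attained at k = 1)
  C[2][2] = min over k of (A[2][0] + B[0][2] = 5 + 7 = 12, A[2][1] + B[1][2] = 4 + -4 = 0, A[2][2] + B[2][2] = 9 + 3 = 12) = 0 (attained at k = 1)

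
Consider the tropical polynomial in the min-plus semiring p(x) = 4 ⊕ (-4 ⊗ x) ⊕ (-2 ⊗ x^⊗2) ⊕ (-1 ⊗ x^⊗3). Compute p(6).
p(6) = 2

A tropical monomial a ⊗ x^⊗i evaluates to a + i · x. Evaluating each term at x = 6:
  Term 0 contributes 4 + 0 · 6 = 4
  Term 1 contributes -4 + 1 · 6 = 2
  Term 2 contributes -2 + 2 · 6 = 10
  Term 3 contributes -1 + 3 · 6 = 17
p(6) = ⊕ of these = min[4, 2, 10, 17] = 2.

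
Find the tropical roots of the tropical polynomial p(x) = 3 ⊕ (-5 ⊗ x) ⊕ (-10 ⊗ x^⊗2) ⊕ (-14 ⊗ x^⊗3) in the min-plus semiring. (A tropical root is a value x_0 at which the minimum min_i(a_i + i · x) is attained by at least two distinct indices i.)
Roots: {4, 5, 8}

Each tropical root is a break point of the lower envelope of the lines y = a_i + i · x (there are 4 lines, with slopes 0, 1, ..., 3). Only the lines that attain the minimum somewhere contribute to roots; other lines are dominated. Here the surviving (envelope) indices are i = 3, i = 2, i = 1, i = 0.
Intersections between consecutive envelope lines give the roots: for adjacent envelope indices i < j the intersection is x = (a_i − a_j) / (j − i). Reading off the sorted break points: {4, 5, 8}.
Verification: at each break x_0, at least two indices attain the minimum of min_i(a_i + i · x_0).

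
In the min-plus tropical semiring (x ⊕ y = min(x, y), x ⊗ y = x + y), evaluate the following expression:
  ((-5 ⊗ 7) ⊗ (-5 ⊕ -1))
((-5 ⊗ 7) ⊗ (-5 ⊕ -1)) = -3

Expand innermost to outermost. Recall ⊕ takes the minimum of its arguments and ⊗ takes their sum. Working out the expression ((-5 ⊗ 7) ⊗ (-5 ⊕ -1)) gives -3.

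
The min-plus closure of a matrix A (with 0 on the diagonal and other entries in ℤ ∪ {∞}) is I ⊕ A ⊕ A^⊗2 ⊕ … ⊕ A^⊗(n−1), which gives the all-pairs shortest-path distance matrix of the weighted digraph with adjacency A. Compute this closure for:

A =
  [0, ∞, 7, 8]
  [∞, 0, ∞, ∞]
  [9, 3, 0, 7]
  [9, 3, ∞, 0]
Closure =
  [0, 10, 7, 8]
  [∞, 0, ∞, ∞]
  [9, 3, 0, 7]
  [9, 3, 16, 0]

This is the Floyd-Warshall all-pairs shortest-path computation. For each intermediate vertex k = 0, 1, …, 3, update dist[i][j] ← min(dist[i][j], dist[i][k] + dist[k][j]). The final matrix gives, for each (i, j), the minimum total weight of any directed path from i to j (possibly empty when i = j).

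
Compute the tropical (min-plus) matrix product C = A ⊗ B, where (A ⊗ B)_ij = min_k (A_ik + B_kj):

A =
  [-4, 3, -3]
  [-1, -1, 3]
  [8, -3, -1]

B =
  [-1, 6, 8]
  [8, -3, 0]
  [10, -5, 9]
A ⊗ B =
  [-5, -8, 3]
  [-2, -4, -1]
  [5, -6, -3]

Apply the min-plus product entry-by-entry:
  C[0][0] = min over k of (A[0][0] + B[0][0] = -4 + -1 = -5, A[0][1] + B[1][0] = 3 + 8 = 11, A[0][2] + B[2][0] = -3 + 10 = 7) = -5 (attained at k = 0)
  C[0][1] = min over k of (A[0][0] + B[0][1] = -4 + 6 = 2, A[0][1] + B[1][1] = 3 + -3 = 0, A[0][2] + B[2][1] = -3 + -5 = -8) = -8 (attained at k = 2)
  C[0][2] = min over k of (A[0][0] + B[0][2] = -4 + 8 = 4, A[0][1] + B[1][2] = 3 + 0 = 3, A[0][2] + B[2][2] = -3 + 9 = 6) = 3 (attained at k = 1)
  C[1][0] = min over k of (A[1][0] + B[0][0] = -1 + -1 = -2, A[1][1] + B[1][0] = -1 + 8 = 7, A[1][2] + B[2][0] = 3 + 10 = 13) = -2 (attained at k = 0)
  C[1][1] = min over k of (A[1][0] + B[0][1] = -1 + 6 = 5, A[1][1] + B[1][1] = -1 + -3 = -4, A[1][2] + B[2][1] = 3 + -5 = -2) = -4 (attained at k = 1)
  C[1][2] = min over k of (A[1][0] + B[0][2] = -1 + 8 = 7, A[1][1] + B[1][2] = -1 + 0 = -1, A[1][2] + B[2][2] = 3 + 9 = 12) = -1 (attained at k = 1)
  C[2][0] = min over k of (A[2][0] + B[0][0] = 8 + -1 = 7, A[2][1] + B[1][0] = -3 + 8 = 5, A[2][2] + B[2][0] = -1 + 10 = 9) = 5 (attained at k = 1)
  C[2][1] = min over k of (A[2][0] + B[0][1] = 8 + 6 = 14, A[2][1] + B[1][1] = -3 + -3 = -6, A[2][2] + B[2][1] = -1 + -5 = -6) = -6 (attained at k = 1)
  C[2][2] = min over k of (A[2][0] + B[0][2] = 8 + 8 = 16, A[2][1] + B[1][2] = -3 + 0 = -3, A[2][2] + B[2][2] = -1 + 9 = 8) = -3 (attained at k = 1)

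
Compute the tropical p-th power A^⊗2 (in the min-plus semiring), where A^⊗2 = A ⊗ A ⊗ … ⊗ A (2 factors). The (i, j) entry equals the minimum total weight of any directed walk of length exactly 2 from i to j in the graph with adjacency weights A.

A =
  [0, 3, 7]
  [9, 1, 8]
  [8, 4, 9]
A^⊗2 =
  [0, 3, 7]
  [9, 2, 9]
  [8, 5, 12]

Each entry (A^⊗2)_ij equals the minimum over all length-2 walks i = v_0 → v_1 → … → v_2 = j of Σ_t A[v_t][v_{t+1}]. For example, for (i, j) = (0, 2) we minimise over 3 possible intermediate vertex sequences; the minimum is 7, attained along the walk 0 → 0 → 2.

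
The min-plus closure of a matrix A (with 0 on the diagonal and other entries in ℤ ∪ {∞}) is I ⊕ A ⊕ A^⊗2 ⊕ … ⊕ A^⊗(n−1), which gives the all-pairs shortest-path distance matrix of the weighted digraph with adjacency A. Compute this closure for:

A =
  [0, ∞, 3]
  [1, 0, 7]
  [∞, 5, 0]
Closure =
  [0, 8, 3]
  [1, 0, 4]
  [6, 5, 0]

This is the Floyd-Warshall all-pairs shortest-path computation. For each intermediate vertex k = 0, 1, …, 2, update dist[i][j] ← min(dist[i][j], dist[i][k] + dist[k][j]). The final matrix gives, for each (i, j), the minimum total weight of any directed path from i to j (possibly empty when i = j).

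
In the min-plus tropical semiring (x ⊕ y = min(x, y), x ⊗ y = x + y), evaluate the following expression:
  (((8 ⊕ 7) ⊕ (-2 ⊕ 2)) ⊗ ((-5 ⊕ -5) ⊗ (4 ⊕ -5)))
(((8 ⊕ 7) ⊕ (-2 ⊕ 2)) ⊗ ((-5 ⊕ -5) ⊗ (4 ⊕ -5))) = -12

Expand innermost to outermost. Recall ⊕ takes the minimum of its arguments and ⊗ takes their sum. Working out the expression (((8 ⊕ 7) ⊕ (-2 ⊕ 2)) ⊗ ((-5 ⊕ -5) ⊗ (4 ⊕ -5))) gives -12.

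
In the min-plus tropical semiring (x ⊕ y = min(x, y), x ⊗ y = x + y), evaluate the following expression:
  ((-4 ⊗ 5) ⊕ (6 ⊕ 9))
((-4 ⊗ 5) ⊕ (6 ⊕ 9)) = 1

Expand innermost to outermost. Recall ⊕ takes the minimum of its arguments and ⊗ takes their sum. Working out the expression ((-4 ⊗ 5) ⊕ (6 ⊕ 9)) gives 1.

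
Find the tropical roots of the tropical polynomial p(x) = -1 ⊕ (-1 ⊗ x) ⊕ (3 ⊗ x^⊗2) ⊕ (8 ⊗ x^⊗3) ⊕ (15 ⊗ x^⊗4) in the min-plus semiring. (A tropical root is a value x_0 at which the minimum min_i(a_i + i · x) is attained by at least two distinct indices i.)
Roots: {-7, -5, -4, 0}

Each tropical root is a break point of the lower envelope of the lines y = a_i + i · x (there are 5 lines, with slopes 0, 1, ..., 4). Only the lines that attain the minimum somewhere contribute to roots; other lines are dominated. Here the surviving (envelope) indices are i = 4, i = 3, i = 2, i = 1, i = 0.
Intersections between consecutive envelope lines give the roots: for adjacent envelope indices i < j the intersection is x = (a_i − a_j) / (j − i). Reading off the sorted break points: {-7, -5, -4, 0}.
Verification: at each break x_0, at least two indices attain the minimum of min_i(a_i + i · x_0).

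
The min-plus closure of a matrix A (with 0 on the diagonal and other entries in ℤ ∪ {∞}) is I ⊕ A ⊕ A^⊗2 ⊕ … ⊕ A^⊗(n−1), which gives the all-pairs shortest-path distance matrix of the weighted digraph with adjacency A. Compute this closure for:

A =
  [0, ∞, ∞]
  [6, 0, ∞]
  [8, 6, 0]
Closure =
  [0, ∞, ∞]
  [6, 0, ∞]
  [8, 6, 0]

This is the Floyd-Warshall all-pairs shortest-path computation. For each intermediate vertex k = 0, 1, …, 2, update dist[i][j] ← min(dist[i][j], dist[i][k] + dist[k][j]). The final matrix gives, for each (i, j), the minimum total weight of any directed path from i to j (possibly empty when i = j).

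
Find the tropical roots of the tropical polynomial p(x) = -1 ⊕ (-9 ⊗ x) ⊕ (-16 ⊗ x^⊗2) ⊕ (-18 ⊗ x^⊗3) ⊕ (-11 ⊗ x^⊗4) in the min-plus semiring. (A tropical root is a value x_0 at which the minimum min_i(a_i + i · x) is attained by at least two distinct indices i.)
Roots: {-7, 2, 7, 8}

Each tropical root is a break point of the lower envelope of the lines y = a_i + i · x (there are 5 lines, with slopes 0, 1, ..., 4). Only the lines that attain the minimum somewhere contribute to roots; other lines are dominated. Here the surviving (envelope) indices are i = 4, i = 3, i = 2, i = 1, i = 0.
Intersections between consecutive envelope lines give the roots: for adjacent envelope indices i < j the intersection is x = (a_i − a_j) / (j − i). Reading off the sorted break points: {-7, 2, 7, 8}.
Verification: at each break x_0, at least two indices attain the minimum of min_i(a_i + i · x_0).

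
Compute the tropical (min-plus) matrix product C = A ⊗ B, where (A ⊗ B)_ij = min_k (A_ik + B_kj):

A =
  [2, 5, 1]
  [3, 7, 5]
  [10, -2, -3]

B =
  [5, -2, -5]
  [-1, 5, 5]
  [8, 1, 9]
A ⊗ B =
  [4, 0, -3]
  [6, 1, -2]
  [-3, -2, 3]

Apply the min-plus product entry-by-entry:
  C[0][0] = min over k of (A[0][0] + B[0][0] = 2 + 5 = 7, A[0][1] + B[1][0] = 5 + -1 = 4, A[0][2] + B[2][0] = 1 + 8 = 9) = 4 (attained at k = 1)
  C[0][1] = min over k of (A[0][0] + B[0][1] = 2 + -2 = 0, A[0][1] + B[1][1] = 5 + 5 = 10, A[0][2] + B[2][1] = 1 + 1 = 2) = 0 (attained at k = 0)
  C[0][2] = min over k of (A[0][0] + B[0][2] = 2 + -5 = -3, A[0][1] + B[1][2] = 5 + 5 = 10, A[0][2] + B[2][2] = 1 + 9 = 10) = -3 (attained at k = 0)
  C[1][0] = min over k of (A[1][0] + B[0][0] = 3 + 5 = 8, A[1][1] + B[1][0] = 7 + -1 = 6, A[1][2] + B[2][0] = 5 + 8 = 13) = 6 (attained at k = 1)
  C[1][1] = min over k of (A[1][0] + B[0][1] = 3 + -2 = 1, A[1][1] + B[1][1] = 7 + 5 = 12, A[1][2] + B[2][1] = 5 + 1 = 6) = 1 (attained at k = 0)
  C[1][2] = min over k of (A[1][0] + B[0][2] = 3 + -5 = -2, A[1][1] + B[1][2] = 7 + 5 = 12, A[1][2] + B[2][2] = 5 + 9 = 14) = -2 (attained at k = 0)
  C[2][0] = min over k of (A[2][0] + B[0][0] = 10 + 5 = 15, A[2][1] + B[1][0] = -2 + -1 = -3, A[2][2] + B[2][0] = -3 + 8 = 5) = -3 (attained at k = 1)
  C[2][1] = min over k of (A[2][0] + B[0][1] = 10 + -2 = 8, A[2][1] + B[1][1] = -2 + 5 = 3, A[2][2] + B[2][1] = -3 + 1 = -2) = -2 (attained at k = 2)
  C[2][2] = min over k of (A[2][0] + B[0][2] = 10 + -5 = 5, A[2][1] + B[1][2] = -2 + 5 = 3, A[2][2] + B[2][2] = -3 + 9 = 6) = 3 (attained at k = 1)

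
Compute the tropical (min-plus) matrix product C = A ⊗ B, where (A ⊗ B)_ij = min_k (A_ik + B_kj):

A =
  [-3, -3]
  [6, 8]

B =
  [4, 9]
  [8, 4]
A ⊗ B =
  [1, 1]
  [10, 12]

Apply the min-plus product entry-by-entry:
  C[0][0] = min over k of (A[0][0] + B[0][0] = -3 + 4 = 1, A[0][1] + B[1][0] = -3 + 8 = 5) = 1 (attained at k = 0)
  C[0][1] = min over k of (A[0][0] + B[0][1] = -3 + 9 = 6, A[0][1] + B[1][1] = -3 + 4 = 1) = 1 (attained at k = 1)
  C[1][0] = min over k of (A[1][0] + B[0][0] = 6 + 4 = 10, A[1][1] + B[1][0] = 8 + 8 = 16) = 10 (attained at k = 0)
  C[1][1] = min over k of (A[1][0] + B[0][1] = 6 + 9 = 15, A[1][1] + B[1][1] = 8 + 4 = 12) = 12 (attained at k = 1)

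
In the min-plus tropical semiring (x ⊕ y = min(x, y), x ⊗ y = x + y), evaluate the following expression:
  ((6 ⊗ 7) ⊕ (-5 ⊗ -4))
((6 ⊗ 7) ⊕ (-5 ⊗ -4)) = -9

Expand innermost to outermost. Recall ⊕ takes the minimum of its arguments and ⊗ takes their sum. Working out the expression ((6 ⊗ 7) ⊕ (-5 ⊗ -4)) gives -9.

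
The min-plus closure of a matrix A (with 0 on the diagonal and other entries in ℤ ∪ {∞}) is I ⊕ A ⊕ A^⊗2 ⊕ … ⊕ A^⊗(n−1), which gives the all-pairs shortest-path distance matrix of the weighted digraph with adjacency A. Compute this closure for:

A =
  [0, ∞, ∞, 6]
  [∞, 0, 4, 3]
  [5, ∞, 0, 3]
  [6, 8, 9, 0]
Closure =
  [0, 14, 15, 6]
  [9, 0, 4, 3]
  [5, 11, 0, 3]
  [6, 8, 9, 0]

This is the Floyd-Warshall all-pairs shortest-path computation. For each intermediate vertex k = 0, 1, …, 3, update dist[i][j] ← min(dist[i][j], dist[i][k] + dist[k][j]). The final matrix gives, for each (i, j), the minimum total weight of any directed path from i to j (possibly empty when i = j).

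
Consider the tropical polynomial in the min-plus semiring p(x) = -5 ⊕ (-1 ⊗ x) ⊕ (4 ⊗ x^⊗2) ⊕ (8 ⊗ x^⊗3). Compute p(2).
p(2) = -5

A tropical monomial a ⊗ x^⊗i evaluates to a + i · x. Evaluating each term at x = 2:
  Term 0 contributes -5 + 0 · 2 = -5
  Term 1 contributes -1 + 1 · 2 = 1
  Term 2 contributes 4 + 2 · 2 = 8
  Term 3 contributes 8 + 3 · 2 = 14
p(2) = ⊕ of these = min[-5, 1, 8, 14] = -5.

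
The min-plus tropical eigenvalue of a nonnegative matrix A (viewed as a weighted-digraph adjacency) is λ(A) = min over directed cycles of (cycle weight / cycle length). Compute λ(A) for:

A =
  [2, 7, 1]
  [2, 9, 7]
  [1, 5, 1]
λ(A) = 1

Enumerate directed cycles and compute their means (weight / length). Sample:
  cycle 0 → 0: weight = 2, length = 1, mean = 2/1 ≈ 2.000
  cycle 1 → 1: weight = 9, length = 1, mean = 9/1 ≈ 9.000
  cycle 2 → 2: weight = 1, length = 1, mean = 1/1 ≈ 1.000
  cycle 0 → 1 → 0: weight = 9, length = 2, mean = 9/2 ≈ 4.500
  cycle 0 → 2 → 0: weight = 2, length = 2, mean = 2/2 ≈ 1.000
  cycle 1 → 0 → 1: weight = 9, length = 2, mean = 9/2 ≈ 4.500
Minimum mean = 1.000, attained e.g. along the cycle 2 → 2 with weight 1 and length 1. So λ(A) = 1/1 = 1.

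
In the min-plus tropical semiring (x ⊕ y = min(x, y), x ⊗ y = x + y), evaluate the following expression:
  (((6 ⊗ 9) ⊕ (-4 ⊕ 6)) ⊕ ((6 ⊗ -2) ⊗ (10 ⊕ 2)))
(((6 ⊗ 9) ⊕ (-4 ⊕ 6)) ⊕ ((6 ⊗ -2) ⊗ (10 ⊕ 2))) = -4

Expand innermost to outermost. Recall ⊕ takes the minimum of its arguments and ⊗ takes their sum. Working out the expression (((6 ⊗ 9) ⊕ (-4 ⊕ 6)) ⊕ ((6 ⊗ -2) ⊗ (10 ⊕ 2))) gives -4.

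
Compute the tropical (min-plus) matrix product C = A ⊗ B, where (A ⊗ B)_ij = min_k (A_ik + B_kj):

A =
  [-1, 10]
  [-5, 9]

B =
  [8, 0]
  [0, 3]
A ⊗ B =
  [7, -1]
  [3, -5]

Apply the min-plus product entry-by-entry:
  C[0][0] = min over k of (A[0][0] + B[0][0] = -1 + 8 = 7, A[0][1] + B[1][0] = 10 + 0 = 10) = 7 (attained at k = 0)
  C[0][1] = min over k of (A[0][0] + B[0][1] = -1 + 0 = -1, A[0][1] + B[1][1] = 10 + 3 = 13) = -1 (attained at k = 0)
  C[1][0] = min over k of (A[1][0] + B[0][0] = -5 + 8 = 3, A[1][1] + B[1][0] = 9 + 0 = 9) = 3 (attained at k = 0)
  C[1][1] = min over k of (A[1][0] + B[0][1] = -5 + 0 = -5, A[1][1] + B[1][1] = 9 + 3 = 12) = -5 (attained at k = 0)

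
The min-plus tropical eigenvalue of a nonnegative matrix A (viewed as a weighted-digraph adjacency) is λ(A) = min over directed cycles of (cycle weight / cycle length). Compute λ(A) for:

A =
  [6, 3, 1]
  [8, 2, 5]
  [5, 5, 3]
λ(A) = 2

Enumerate directed cycles and compute their means (weight / length). Sample:
  cycle 0 → 0: weight = 6, length = 1, mean = 6/1 ≈ 6.000
  cycle 1 → 1: weight = 2, length = 1, mean = 2/1 ≈ 2.000
  cycle 2 → 2: weight = 3, length = 1, mean = 3/1 ≈ 3.000
  cycle 0 → 1 → 0: weight = 11, length = 2, mean = 11/2 ≈ 5.500
  cycle 0 → 2 → 0: weight = 6, length = 2, mean = 6/2 ≈ 3.000
  cycle 1 → 0 → 1: weight = 11, length = 2, mean = 11/2 ≈ 5.500
Minimum mean = 2.000, attained e.g. along the cycle 1 → 1 with weight 2 and length 1. So λ(A) = 2/1 = 2.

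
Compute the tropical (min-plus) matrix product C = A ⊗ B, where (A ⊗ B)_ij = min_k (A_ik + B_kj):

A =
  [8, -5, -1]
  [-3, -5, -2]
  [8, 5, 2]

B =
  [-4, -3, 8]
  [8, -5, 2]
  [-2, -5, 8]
A ⊗ B =
  [-3, -10, -3]
  [-7, -10, -3]
  [0, -3, 7]

Apply the min-plus product entry-by-entry:
  C[0][0] = min over k of (A[0][0] + B[0][0] = 8 + -4 = 4, A[0][1] + B[1][0] = -5 + 8 = 3, A[0][2] + B[2][0] = -1 + -2 = -3) = -3 (attained at k = 2)
  C[0][1] = min over k of (A[0][0] + B[0][1] = 8 + -3 = 5, A[0][1] + B[1][1] = -5 + -5 = -10, A[0][2] + B[2][1] = -1 + -5 = -6) = -10 (attained at k = 1)
  C[0][2] = min over k of (A[0][0] + B[0][2] = 8 + 8 = 16, A[0][1] + B[1][2] = -5 + 2 = -3, A[0][2] + B[2][2] = -1 + 8 = 7) = -3 (attained at k = 1)
  C[1][0] = min over k of (A[1][0] + B[0][0] = -3 + -4 = -7, A[1][1] + B[1][0] = -5 + 8 = 3, A[1][2] + B[2][0] = -2 + -2 = -4) = -7 (attained at k = 0)
  C[1][1] = min over k of (A[1][0] + B[0][1] = -3 + -3 = -6, A[1][1] + B[1][1] = -5 + -5 = -10, A[1][2] + B[2][1] = -2 + -5 = -7) = -10 (attained at k = 1)
  C[1][2] = min over k of (A[1][0] + B[0][2] = -3 + 8 = 5, A[1][1] + B[1][2] = -5 + 2 = -3, A[1][2] + B[2][2] = -2 + 8 = 6) = -3 (attained at k = 1)
  C[2][0] = min over k of (A[2][0] + B[0][0] = 8 + -4 = 4, A[2][1] + B[1][0] = 5 + 8 = 13, A[2][2] + B[2][0] = 2 + -2 = 0) = 0 (attained at k = 2)
  C[2][1] = min over k of (A[2][0] + B[0][1] = 8 + -3 = 5, A[2][1] + B[1][1] = 5 + -5 = 0, A[2][2] + B[2][1] = 2 + -5 = -3) = -3 (attained at k = 2)
  C[2][2] = min over k of (A[2][0] + B[0][2] = 8 + 8 = 16, A[2][1] + B[1][2] = 5 + 2 = 7, A[2][2] + B[2][2] = 2 + 8 = 10) = 7 (attained at k = 1)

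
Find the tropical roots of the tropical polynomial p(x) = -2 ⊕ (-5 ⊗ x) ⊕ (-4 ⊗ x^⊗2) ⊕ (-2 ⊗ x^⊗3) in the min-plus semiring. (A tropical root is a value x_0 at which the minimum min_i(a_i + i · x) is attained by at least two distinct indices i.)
Roots: {-2, -1, 3}

Each tropical root is a break point of the lower envelope of the lines y = a_i + i · x (there are 4 lines, with slopes 0, 1, ..., 3). Only the lines that attain the minimum somewhere contribute to roots; other lines are dominated. Here the surviving (envelope) indices are i = 3, i = 2, i = 1, i = 0.
Intersections between consecutive envelope lines give the roots: for adjacent envelope indices i < j the intersection is x = (a_i − a_j) / (j − i). Reading off the sorted break points: {-2, -1, 3}.
Verification: at each break x_0, at least two indices attain the minimum of min_i(a_i + i · x_0).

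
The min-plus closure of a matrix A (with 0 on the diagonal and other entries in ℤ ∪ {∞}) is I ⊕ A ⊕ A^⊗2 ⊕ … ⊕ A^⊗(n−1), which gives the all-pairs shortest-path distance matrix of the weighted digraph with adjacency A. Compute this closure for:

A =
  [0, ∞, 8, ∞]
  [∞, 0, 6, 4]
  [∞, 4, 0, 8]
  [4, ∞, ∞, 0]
Closure =
  [0, 12, 8, 16]
  [8, 0, 6, 4]
  [12, 4, 0, 8]
  [4, 16, 12, 0]

This is the Floyd-Warshall all-pairs shortest-path computation. For each intermediate vertex k = 0, 1, …, 3, update dist[i][j] ← min(dist[i][j], dist[i][k] + dist[k][j]). The final matrix gives, for each (i, j), the minimum total weight of any directed path from i to j (possibly empty when i = j).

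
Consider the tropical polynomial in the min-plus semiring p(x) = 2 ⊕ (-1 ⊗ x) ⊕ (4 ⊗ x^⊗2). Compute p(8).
p(8) = 2

A tropical monomial a ⊗ x^⊗i evaluates to a + i · x. Evaluating each term at x = 8:
  Term 0 contributes 2 + 0 · 8 = 2
  Term 1 contributes -1 + 1 · 8 = 7
  Term 2 contributes 4 + 2 · 8 = 20
p(8) = ⊕ of these = min[2, 7, 20] = 2.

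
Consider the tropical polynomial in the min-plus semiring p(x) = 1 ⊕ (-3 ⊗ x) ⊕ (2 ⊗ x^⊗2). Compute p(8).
p(8) = 1

A tropical monomial a ⊗ x^⊗i evaluates to a + i · x. Evaluating each term at x = 8:
  Term 0 contributes 1 + 0 · 8 = 1
  Term 1 contributes -3 + 1 · 8 = 5
  Term 2 contributes 2 + 2 · 8 = 18
p(8) = ⊕ of these = min[1, 5, 18] = 1.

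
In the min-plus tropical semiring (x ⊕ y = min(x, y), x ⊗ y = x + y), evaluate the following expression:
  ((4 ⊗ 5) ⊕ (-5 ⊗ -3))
((4 ⊗ 5) ⊕ (-5 ⊗ -3)) = -8

Expand innermost to outermost. Recall ⊕ takes the minimum of its arguments and ⊗ takes their sum. Working out the expression ((4 ⊗ 5) ⊕ (-5 ⊗ -3)) gives -8.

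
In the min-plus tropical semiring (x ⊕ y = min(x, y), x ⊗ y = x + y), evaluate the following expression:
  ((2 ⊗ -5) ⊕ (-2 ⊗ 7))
((2 ⊗ -5) ⊕ (-2 ⊗ 7)) = -3

Expand innermost to outermost. Recall ⊕ takes the minimum of its arguments and ⊗ takes their sum. Working out the expression ((2 ⊗ -5) ⊕ (-2 ⊗ 7)) gives -3.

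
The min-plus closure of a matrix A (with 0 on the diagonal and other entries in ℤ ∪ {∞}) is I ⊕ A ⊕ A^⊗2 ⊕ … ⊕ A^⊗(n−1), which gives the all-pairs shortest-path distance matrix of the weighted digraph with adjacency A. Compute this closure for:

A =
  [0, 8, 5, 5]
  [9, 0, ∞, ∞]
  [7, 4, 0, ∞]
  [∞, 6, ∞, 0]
Closure =
  [0, 8, 5, 5]
  [9, 0, 14, 14]
  [7, 4, 0, 12]
  [15, 6, 20, 0]

This is the Floyd-Warshall all-pairs shortest-path computation. For each intermediate vertex k = 0, 1, …, 3, update dist[i][j] ← min(dist[i][j], dist[i][k] + dist[k][j]). The final matrix gives, for each (i, j), the minimum total weight of any directed path from i to j (possibly empty when i = j).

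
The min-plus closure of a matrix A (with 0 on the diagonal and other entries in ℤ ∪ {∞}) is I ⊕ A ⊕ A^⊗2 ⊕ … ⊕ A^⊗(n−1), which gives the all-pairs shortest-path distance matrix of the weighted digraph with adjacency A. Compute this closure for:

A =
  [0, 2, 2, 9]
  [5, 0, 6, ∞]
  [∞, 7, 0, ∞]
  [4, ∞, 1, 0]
Closure =
  [0, 2, 2, 9]
  [5, 0, 6, 14]
  [12, 7, 0, 21]
  [4, 6, 1, 0]

This is the Floyd-Warshall all-pairs shortest-path computation. For each intermediate vertex k = 0, 1, …, 3, update dist[i][j] ← min(dist[i][j], dist[i][k] + dist[k][j]). The final matrix gives, for each (i, j), the minimum total weight of any directed path from i to j (possibly empty when i = j).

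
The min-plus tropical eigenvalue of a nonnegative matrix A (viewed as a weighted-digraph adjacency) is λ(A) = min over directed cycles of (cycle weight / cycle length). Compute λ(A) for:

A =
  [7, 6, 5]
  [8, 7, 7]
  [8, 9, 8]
λ(A) = 13/2

Enumerate directed cycles and compute their means (weight / length). Sample:
  cycle 0 → 0: weight = 7, length = 1, mean = 7/1 ≈ 7.000
  cycle 1 → 1: weight = 7, length = 1, mean = 7/1 ≈ 7.000
  cycle 2 → 2: weight = 8, length = 1, mean = 8/1 ≈ 8.000
  cycle 0 → 1 → 0: weight = 14, length = 2, mean = 14/2 ≈ 7.000
  cycle 0 → 2 → 0: weight = 13, length = 2, mean = 13/2 ≈ 6.500
  cycle 1 → 0 → 1: weight = 14, length = 2, mean = 14/2 ≈ 7.000
Minimum mean = 6.500, attained e.g. along the cycle 0 → 2 → 0 with weight 13 and length 2. So λ(A) = 13/2 = 13/2.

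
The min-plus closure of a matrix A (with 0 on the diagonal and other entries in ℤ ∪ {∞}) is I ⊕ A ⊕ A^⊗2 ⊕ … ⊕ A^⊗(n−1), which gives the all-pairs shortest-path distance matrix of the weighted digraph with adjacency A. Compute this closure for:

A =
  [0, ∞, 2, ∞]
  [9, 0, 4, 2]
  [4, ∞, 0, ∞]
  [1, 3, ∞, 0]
Closure =
  [0, ∞, 2, ∞]
  [3, 0, 4, 2]
  [4, ∞, 0, ∞]
  [1, 3, 3, 0]

This is the Floyd-Warshall all-pairs shortest-path computation. For each intermediate vertex k = 0, 1, …, 3, update dist[i][j] ← min(dist[i][j], dist[i][k] + dist[k][j]). The final matrix gives, for each (i, j), the minimum total weight of any directed path from i to j (possibly empty when i = j).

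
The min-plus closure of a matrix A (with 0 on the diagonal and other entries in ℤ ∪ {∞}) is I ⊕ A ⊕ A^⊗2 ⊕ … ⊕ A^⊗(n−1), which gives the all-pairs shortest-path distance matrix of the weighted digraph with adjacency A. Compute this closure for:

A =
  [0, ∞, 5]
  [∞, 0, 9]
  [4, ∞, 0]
Closure =
  [0, ∞, 5]
  [13, 0, 9]
  [4, ∞, 0]

This is the Floyd-Warshall all-pairs shortest-path computation. For each intermediate vertex k = 0, 1, …, 2, update dist[i][j] ← min(dist[i][j], dist[i][k] + dist[k][j]). The final matrix gives, for each (i, j), the minimum total weight of any directed path from i to j (possibly empty when i = j).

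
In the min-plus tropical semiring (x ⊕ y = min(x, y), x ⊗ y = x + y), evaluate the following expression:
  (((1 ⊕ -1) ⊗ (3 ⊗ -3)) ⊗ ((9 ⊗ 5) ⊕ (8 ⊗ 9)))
(((1 ⊕ -1) ⊗ (3 ⊗ -3)) ⊗ ((9 ⊗ 5) ⊕ (8 ⊗ 9))) = 13

Expand innermost to outermost. Recall ⊕ takes the minimum of its arguments and ⊗ takes their sum. Working out the expression (((1 ⊕ -1) ⊗ (3 ⊗ -3)) ⊗ ((9 ⊗ 5) ⊕ (8 ⊗ 9))) gives 13.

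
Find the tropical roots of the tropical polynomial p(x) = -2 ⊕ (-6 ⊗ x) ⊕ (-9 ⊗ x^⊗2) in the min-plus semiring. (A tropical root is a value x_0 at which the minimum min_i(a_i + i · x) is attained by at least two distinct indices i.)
Roots: {3, 4}

Each tropical root is a break point of the lower envelope of the lines y = a_i + i · x (there are 3 lines, with slopes 0, 1, ..., 2). Only the lines that attain the minimum somewhere contribute to roots; other lines are dominated. Here the surviving (envelope) indices are i = 2, i = 1, i = 0.
Intersections between consecutive envelope lines give the roots: for adjacent envelope indices i < j the intersection is x = (a_i − a_j) / (j − i). Reading off the sorted break points: {3, 4}.
Verification: at each break x_0, at least two indices attain the minimum of min_i(a_i + i · x_0).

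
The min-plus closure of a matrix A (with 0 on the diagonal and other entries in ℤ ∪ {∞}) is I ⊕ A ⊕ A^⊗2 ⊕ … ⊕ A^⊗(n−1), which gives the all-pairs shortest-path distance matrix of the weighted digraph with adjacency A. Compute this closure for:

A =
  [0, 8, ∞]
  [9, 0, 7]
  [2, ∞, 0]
Closure =
  [0, 8, 15]
  [9, 0, 7]
  [2, 10, 0]

This is the Floyd-Warshall all-pairs shortest-path computation. For each intermediate vertex k = 0, 1, …, 2, update dist[i][j] ← min(dist[i][j], dist[i][k] + dist[k][j]). The final matrix gives, for each (i, j), the minimum total weight of any directed path from i to j (possibly empty when i = j).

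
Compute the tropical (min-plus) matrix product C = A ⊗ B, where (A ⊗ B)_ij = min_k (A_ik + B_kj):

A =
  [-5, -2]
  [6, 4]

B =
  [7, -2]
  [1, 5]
A ⊗ B =
  [-1, -7]
  [5, 4]

Apply the min-plus product entry-by-entry:
  C[0][0] = min over k of (A[0][0] + B[0][0] = -5 + 7 = 2, A[0][1] + B[1][0] = -2 + 1 = -1) = -1 (attained at k = 1)
  C[0][1] = min over k of (A[0][0] + B[0][1] = -5 + -2 = -7, A[0][1] + B[1][1] = -2 + 5 = 3) = -7 (attained at k = 0)
  C[1][0] = min over k of (A[1][0] + B[0][0] = 6 + 7 = 13, A[1][1] + B[1][0] = 4 + 1 = 5) = 5 (attained at k = 1)
  C[1][1] = min over k of (A[1][0] + B[0][1] = 6 + -2 = 4, A[1][1] + B[1][1] = 4 + 5 = 9) = 4 (attained at k = 0)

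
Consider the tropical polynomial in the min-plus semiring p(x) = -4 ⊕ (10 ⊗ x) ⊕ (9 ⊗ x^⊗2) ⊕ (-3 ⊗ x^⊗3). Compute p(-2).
p(-2) = -9

A tropical monomial a ⊗ x^⊗i evaluates to a + i · x. Evaluating each term at x = -2:
  Term 0 contributes -4 + 0 · -2 = -4
  Term 1 contributes 10 + 1 · -2 = 8
  Term 2 contributes 9 + 2 · -2 = 5
  Term 3 contributes -3 + 3 · -2 = -9
p(-2) = ⊕ of these = min[-4, 8, 5, -9] = -9.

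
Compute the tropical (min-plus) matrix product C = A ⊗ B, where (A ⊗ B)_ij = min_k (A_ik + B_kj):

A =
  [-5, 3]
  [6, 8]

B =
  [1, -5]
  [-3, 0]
A ⊗ B =
  [-4, -10]
  [5, 1]

Apply the min-plus product entry-by-entry:
  C[0][0] = min over k of (A[0][0] + B[0][0] = -5 + 1 = -4, A[0][1] + B[1][0] = 3 + -3 = 0) = -4 (attained at k = 0)
  C[0][1] = min over k of (A[0][0] + B[0][1] = -5 + -5 = -10, A[0][1] + B[1][1] = 3 + 0 = 3) = -10 (attained at k = 0)
  C[1][0] = min over k of (A[1][0] + B[0][0] = 6 + 1 = 7, A[1][1] + B[1][0] = 8 + -3 = 5) = 5 (attained at k = 1)
  C[1][1] = min over k of (A[1][0] + B[0][1] = 6 + -5 = 1, A[1][1] + B[1][1] = 8 + 0 = 8) = 1 (attained at k = 0)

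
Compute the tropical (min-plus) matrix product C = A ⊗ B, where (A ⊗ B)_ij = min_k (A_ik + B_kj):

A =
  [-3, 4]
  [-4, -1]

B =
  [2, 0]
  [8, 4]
A ⊗ B =
  [-1, -3]
  [-2, -4]

Apply the min-plus product entry-by-entry:
  C[0][0] = min over k of (A[0][0] + B[0][0] = -3 + 2 = -1, A[0][1] + B[1][0] = 4 + 8 = 12) = -1 (attained at k = 0)
  C[0][1] = min over k of (A[0][0] + B[0][1] = -3 + 0 = -3, A[0][1] + B[1][1] = 4 + 4 = 8) = -3 (attained at k = 0)
  C[1][0] = min over k of (A[1][0] + B[0][0] = -4 + 2 = -2, A[1][1] + B[1][0] = -1 + 8 = 7) = -2 (attained at k = 0)
  C[1][1] = min over k of (A[1][0] + B[0][1] = -4 + 0 = -4, A[1][1] + B[1][1] = -1 + 4 = 3) = -4 (attained at k = 0)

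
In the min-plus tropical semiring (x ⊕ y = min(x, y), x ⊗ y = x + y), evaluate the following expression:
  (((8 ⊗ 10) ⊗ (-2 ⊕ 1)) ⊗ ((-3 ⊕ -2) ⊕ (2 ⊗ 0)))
(((8 ⊗ 10) ⊗ (-2 ⊕ 1)) ⊗ ((-3 ⊕ -2) ⊕ (2 ⊗ 0))) = 13

Expand innermost to outermost. Recall ⊕ takes the minimum of its arguments and ⊗ takes their sum. Working out the expression (((8 ⊗ 10) ⊗ (-2 ⊕ 1)) ⊗ ((-3 ⊕ -2) ⊕ (2 ⊗ 0))) gives 13.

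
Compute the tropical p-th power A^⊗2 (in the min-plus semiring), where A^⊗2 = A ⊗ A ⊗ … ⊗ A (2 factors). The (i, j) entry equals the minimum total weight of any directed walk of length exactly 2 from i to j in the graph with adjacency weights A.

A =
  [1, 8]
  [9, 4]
A^⊗2 =
  [2, 9]
  [10, 8]

Each entry (A^⊗2)_ij equals the minimum over all length-2 walks i = v_0 → v_1 → … → v_2 = j of Σ_t A[v_t][v_{t+1}]. For example, for (i, j) = (0, 1) we minimise over 2 possible intermediate vertex sequences; the minimum is 9, attained along the walk 0 → 0 → 1.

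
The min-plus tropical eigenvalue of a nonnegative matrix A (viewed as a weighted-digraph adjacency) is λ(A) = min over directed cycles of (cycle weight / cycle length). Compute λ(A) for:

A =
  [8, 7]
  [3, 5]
λ(A) = 5

Enumerate directed cycles and compute their means (weight / length). Sample:
  cycle 0 → 0: weight = 8, length = 1, mean = 8/1 ≈ 8.000
  cycle 1 → 1: weight = 5, length = 1, mean = 5/1 ≈ 5.000
  cycle 0 → 1 → 0: weight = 10, length = 2, mean = 10/2 ≈ 5.000
  cycle 1 → 0 → 1: weight = 10, length = 2, mean = 10/2 ≈ 5.000
Minimum mean = 5.000, attained e.g. along the cycle 1 → 1 with weight 5 and length 1. So λ(A) = 5/1 = 5.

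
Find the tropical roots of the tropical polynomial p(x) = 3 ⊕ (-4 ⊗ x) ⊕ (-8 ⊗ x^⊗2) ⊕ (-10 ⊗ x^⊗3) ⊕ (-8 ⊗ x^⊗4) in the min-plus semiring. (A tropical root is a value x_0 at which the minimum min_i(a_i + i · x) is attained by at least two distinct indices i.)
Roots: {-2, 2, 4, 7}

Each tropical root is a break point of the lower envelope of the lines y = a_i + i · x (there are 5 lines, with slopes 0, 1, ..., 4). Only the lines that attain the minimum somewhere contribute to roots; other lines are dominated. Here the surviving (envelope) indices are i = 4, i = 3, i = 2, i = 1, i = 0.
Intersections between consecutive envelope lines give the roots: for adjacent envelope indices i < j the intersection is x = (a_i − a_j) / (j − i). Reading off the sorted break points: {-2, 2, 4, 7}.
Verification: at each break x_0, at least two indices attain the minimum of min_i(a_i + i · x_0).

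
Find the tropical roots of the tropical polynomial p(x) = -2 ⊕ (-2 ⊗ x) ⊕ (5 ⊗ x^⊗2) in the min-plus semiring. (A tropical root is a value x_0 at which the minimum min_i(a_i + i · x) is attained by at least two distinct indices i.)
Roots: {-7, 0}

Each tropical root is a break point of the lower envelope of the lines y = a_i + i · x (there are 3 lines, with slopes 0, 1, ..., 2). Only the lines that attain the minimum somewhere contribute to roots; other lines are dominated. Here the surviving (envelope) indices are i = 2, i = 1, i = 0.
Intersections between consecutive envelope lines give the roots: for adjacent envelope indices i < j the intersection is x = (a_i − a_j) / (j − i). Reading off the sorted break points: {-7, 0}.
Verification: at each break x_0, at least two indices attain the minimum of min_i(a_i + i · x_0).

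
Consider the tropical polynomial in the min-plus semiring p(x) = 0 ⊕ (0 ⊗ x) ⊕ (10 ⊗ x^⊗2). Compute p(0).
p(0) = 0

A tropical monomial a ⊗ x^⊗i evaluates to a + i · x. Evaluating each term at x = 0:
  Term 0 contributes 0 + 0 · 0 = 0
  Term 1 contributes 0 + 1 · 0 = 0
  Term 2 contributes 10 + 2 · 0 = 10
p(0) = ⊕ of these = min[0, 0, 10] = 0.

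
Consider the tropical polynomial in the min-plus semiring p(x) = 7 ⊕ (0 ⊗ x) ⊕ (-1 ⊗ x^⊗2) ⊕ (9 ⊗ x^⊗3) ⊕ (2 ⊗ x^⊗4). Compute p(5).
p(5) = 5

A tropical monomial a ⊗ x^⊗i evaluates to a + i · x. Evaluating each term at x = 5:
  Term 0 contributes 7 + 0 · 5 = 7
  Term 1 contributes 0 + 1 · 5 = 5
  Term 2 contributes -1 + 2 · 5 = 9
  Term 3 contributes 9 + 3 · 5 = 24
  Term 4 contributes 2 + 4 · 5 = 22
p(5) = ⊕ of these = min[7, 5, 9, 24, 22] = 5.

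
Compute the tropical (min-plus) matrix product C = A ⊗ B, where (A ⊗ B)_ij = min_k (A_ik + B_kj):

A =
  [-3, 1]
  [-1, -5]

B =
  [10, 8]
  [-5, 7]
A ⊗ B =
  [-4, 5]
  [-10, 2]

Apply the min-plus product entry-by-entry:
  C[0][0] = min over k of (A[0][0] + B[0][0] = -3 + 10 = 7, A[0][1] + B[1][0] = 1 + -5 = -4) = -4 (attained at k = 1)
  C[0][1] = min over k of (A[0][0] + B[0][1] = -3 + 8 = 5, A[0][1] + B[1][1] = 1 + 7 = 8) = 5 (attained at k = 0)
  C[1][0] = min over k of (A[1][0] + B[0][0] = -1 + 10 = 9, A[1][1] + B[1][0] = -5 + -5 = -10) = -10 (attained at k = 1)
  C[1][1] = min over k of (A[1][0] + B[0][1] = -1 + 8 = 7, A[1][1] + B[1][1] = -5 + 7 = 2) = 2 (attained at k = 1)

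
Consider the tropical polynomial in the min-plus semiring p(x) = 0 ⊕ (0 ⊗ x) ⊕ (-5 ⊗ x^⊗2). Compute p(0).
p(0) = -5

A tropical monomial a ⊗ x^⊗i evaluates to a + i · x. Evaluating each term at x = 0:
  Term 0 contributes 0 + 0 · 0 = 0
  Term 1 contributes 0 + 1 · 0 = 0
  Term 2 contributes -5 + 2 · 0 = -5
p(0) = ⊕ of these = min[0, 0, -5] = -5.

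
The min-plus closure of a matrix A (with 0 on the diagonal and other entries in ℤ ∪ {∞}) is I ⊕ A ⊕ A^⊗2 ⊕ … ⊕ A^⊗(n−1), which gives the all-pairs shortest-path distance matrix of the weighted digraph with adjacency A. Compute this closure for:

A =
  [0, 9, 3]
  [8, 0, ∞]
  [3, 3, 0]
Closure =
  [0, 6, 3]
  [8, 0, 11]
  [3, 3, 0]

This is the Floyd-Warshall all-pairs shortest-path computation. For each intermediate vertex k = 0, 1, …, 2, update dist[i][j] ← min(dist[i][j], dist[i][k] + dist[k][j]). The final matrix gives, for each (i, j), the minimum total weight of any directed path from i to j (possibly empty when i = j).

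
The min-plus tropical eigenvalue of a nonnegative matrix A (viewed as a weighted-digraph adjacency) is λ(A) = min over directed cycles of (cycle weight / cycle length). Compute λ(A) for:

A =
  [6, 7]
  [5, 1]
λ(A) = 1

Enumerate directed cycles and compute their means (weight / length). Sample:
  cycle 0 → 0: weight = 6, length = 1, mean = 6/1 ≈ 6.000
  cycle 1 → 1: weight = 1, length = 1, mean = 1/1 ≈ 1.000
  cycle 0 → 1 → 0: weight = 12, length = 2, mean = 12/2 ≈ 6.000
  cycle 1 → 0 → 1: weight = 12, length = 2, mean = 12/2 ≈ 6.000
Minimum mean = 1.000, attained e.g. along the cycle 1 → 1 with weight 1 and length 1. So λ(A) = 1/1 = 1.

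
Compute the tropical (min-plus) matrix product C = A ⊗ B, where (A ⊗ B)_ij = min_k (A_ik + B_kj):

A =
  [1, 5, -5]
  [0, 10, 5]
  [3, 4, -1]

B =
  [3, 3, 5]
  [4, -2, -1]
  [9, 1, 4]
A ⊗ B =
  [4, -4, -1]
  [3, 3, 5]
  [6, 0, 3]

Apply the min-plus product entry-by-entry:
  C[0][0] = min over k of (A[0][0] + B[0][0] = 1 + 3 = 4, A[0][1] + B[1][0] = 5 + 4 = 9, A[0][2] + B[2][0] = -5 + 9 = 4) = 4 (attained at k = 0)
  C[0][1] = min over k of (A[0][0] + B[0][1] = 1 + 3 = 4, A[0][1] + B[1][1] = 5 + -2 = 3, A[0][2] + B[2][1] = -5 + 1 = -4) = -4 (attained at k = 2)
  C[0][2] = min over k of (A[0][0] + B[0][2] = 1 + 5 = 6, A[0][1] + B[1][2] = 5 + -1 = 4, A[0][2] + B[2][2] = -5 + 4 = -1) = -1 (attained at k = 2)
  C[1][0] = min over k of (A[1][0] + B[0][0] = 0 + 3 = 3, A[1][1] + B[1][0] = 10 + 4 = 14, A[1][2] + B[2][0] = 5 + 9 = 14) = 3 (attained at k = 0)
  C[1][1] = min over k of (A[1][0] + B[0][1] = 0 + 3 = 3, A[1][1] + B[1][1] = 10 + -2 = 8, A[1][2] + B[2][1] = 5 + 1 = 6) = 3 (attained at k = 0)
  C[1][2] = min over k of (A[1][0] + B[0][2] = 0 + 5 = 5, A[1][1] + B[1][2] = 10 + -1 = 9, A[1][2] + B[2][2] = 5 + 4 = 9) = 5 (attained at k = 0)
  C[2][0] = min over k of (A[2][0] + B[0][0] = 3 + 3 = 6, A[2][1] + B[1][0] = 4 + 4 = 8, A[2][2] + B[2][0] = -1 + 9 = 8) = 6 (attained at k = 0)
  C[2][1] = min over k of (A[2][0] + B[0][1] = 3 + 3 = 6, A[2][1] + B[1][1] = 4 + -2 = 2, A[2][2] + B[2][1] = -1 + 1 = 0) = 0 (attained at k = 2)
  C[2][2] = min over k of (A[2][0] + B[0][2] = 3 + 5 = 8, A[2][1] + B[1][2] = 4 + -1 = 3, A[2][2] + B[2][2] = -1 + 4 = 3) = 3 (attained at k = 1)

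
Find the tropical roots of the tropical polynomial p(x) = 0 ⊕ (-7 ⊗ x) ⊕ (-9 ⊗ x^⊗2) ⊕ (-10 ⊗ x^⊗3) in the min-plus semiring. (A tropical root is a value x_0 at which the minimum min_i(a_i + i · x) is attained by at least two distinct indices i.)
Roots: {1, 2, 7}

Each tropical root is a break point of the lower envelope of the lines y = a_i + i · x (there are 4 lines, with slopes 0, 1, ..., 3). Only the lines that attain the minimum somewhere contribute to roots; other lines are dominated. Here the surviving (envelope) indices are i = 3, i = 2, i = 1, i = 0.
Intersections between consecutive envelope lines give the roots: for adjacent envelope indices i < j the intersection is x = (a_i − a_j) / (j − i). Reading off the sorted break points: {1, 2, 7}.
Verification: at each break x_0, at least two indices attain the minimum of min_i(a_i + i · x_0).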